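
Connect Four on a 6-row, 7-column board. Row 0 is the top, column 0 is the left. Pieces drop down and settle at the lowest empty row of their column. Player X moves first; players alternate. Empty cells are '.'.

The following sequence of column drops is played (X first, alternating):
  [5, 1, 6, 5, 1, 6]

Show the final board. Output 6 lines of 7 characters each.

Move 1: X drops in col 5, lands at row 5
Move 2: O drops in col 1, lands at row 5
Move 3: X drops in col 6, lands at row 5
Move 4: O drops in col 5, lands at row 4
Move 5: X drops in col 1, lands at row 4
Move 6: O drops in col 6, lands at row 4

Answer: .......
.......
.......
.......
.X...OO
.O...XX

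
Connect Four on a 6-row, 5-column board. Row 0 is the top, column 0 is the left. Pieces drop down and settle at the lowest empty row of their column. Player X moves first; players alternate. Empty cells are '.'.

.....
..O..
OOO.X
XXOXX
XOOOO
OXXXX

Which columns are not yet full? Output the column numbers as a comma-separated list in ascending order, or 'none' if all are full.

Answer: 0,1,2,3,4

Derivation:
col 0: top cell = '.' → open
col 1: top cell = '.' → open
col 2: top cell = '.' → open
col 3: top cell = '.' → open
col 4: top cell = '.' → open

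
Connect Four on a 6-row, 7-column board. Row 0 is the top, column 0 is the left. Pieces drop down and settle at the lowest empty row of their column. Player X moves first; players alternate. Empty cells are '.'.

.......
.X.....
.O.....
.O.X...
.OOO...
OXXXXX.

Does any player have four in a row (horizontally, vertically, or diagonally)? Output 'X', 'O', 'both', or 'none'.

X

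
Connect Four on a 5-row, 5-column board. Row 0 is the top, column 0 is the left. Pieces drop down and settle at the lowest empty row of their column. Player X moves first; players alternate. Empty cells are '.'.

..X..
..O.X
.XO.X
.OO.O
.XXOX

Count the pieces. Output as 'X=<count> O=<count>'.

X=7 O=6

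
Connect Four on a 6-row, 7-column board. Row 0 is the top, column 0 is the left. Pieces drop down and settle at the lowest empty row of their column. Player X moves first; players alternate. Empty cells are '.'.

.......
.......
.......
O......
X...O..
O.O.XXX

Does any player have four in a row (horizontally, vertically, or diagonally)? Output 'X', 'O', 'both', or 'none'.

none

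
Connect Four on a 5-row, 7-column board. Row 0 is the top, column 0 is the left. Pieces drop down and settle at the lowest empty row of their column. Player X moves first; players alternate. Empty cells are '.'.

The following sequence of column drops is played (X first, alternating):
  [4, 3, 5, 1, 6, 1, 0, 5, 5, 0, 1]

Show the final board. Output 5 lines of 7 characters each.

Move 1: X drops in col 4, lands at row 4
Move 2: O drops in col 3, lands at row 4
Move 3: X drops in col 5, lands at row 4
Move 4: O drops in col 1, lands at row 4
Move 5: X drops in col 6, lands at row 4
Move 6: O drops in col 1, lands at row 3
Move 7: X drops in col 0, lands at row 4
Move 8: O drops in col 5, lands at row 3
Move 9: X drops in col 5, lands at row 2
Move 10: O drops in col 0, lands at row 3
Move 11: X drops in col 1, lands at row 2

Answer: .......
.......
.X...X.
OO...O.
XO.OXXX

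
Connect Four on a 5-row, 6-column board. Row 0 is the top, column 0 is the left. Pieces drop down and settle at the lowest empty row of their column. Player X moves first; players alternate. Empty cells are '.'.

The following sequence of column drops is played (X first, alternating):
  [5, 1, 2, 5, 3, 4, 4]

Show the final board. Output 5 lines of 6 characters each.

Move 1: X drops in col 5, lands at row 4
Move 2: O drops in col 1, lands at row 4
Move 3: X drops in col 2, lands at row 4
Move 4: O drops in col 5, lands at row 3
Move 5: X drops in col 3, lands at row 4
Move 6: O drops in col 4, lands at row 4
Move 7: X drops in col 4, lands at row 3

Answer: ......
......
......
....XO
.OXXOX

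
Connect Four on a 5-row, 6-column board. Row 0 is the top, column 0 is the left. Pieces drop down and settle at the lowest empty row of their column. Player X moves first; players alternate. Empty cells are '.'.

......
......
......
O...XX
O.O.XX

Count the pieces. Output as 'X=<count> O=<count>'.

X=4 O=3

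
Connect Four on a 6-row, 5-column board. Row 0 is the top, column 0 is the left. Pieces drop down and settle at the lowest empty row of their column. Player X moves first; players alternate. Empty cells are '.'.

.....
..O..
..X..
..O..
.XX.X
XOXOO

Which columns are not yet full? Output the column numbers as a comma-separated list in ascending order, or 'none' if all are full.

Answer: 0,1,2,3,4

Derivation:
col 0: top cell = '.' → open
col 1: top cell = '.' → open
col 2: top cell = '.' → open
col 3: top cell = '.' → open
col 4: top cell = '.' → open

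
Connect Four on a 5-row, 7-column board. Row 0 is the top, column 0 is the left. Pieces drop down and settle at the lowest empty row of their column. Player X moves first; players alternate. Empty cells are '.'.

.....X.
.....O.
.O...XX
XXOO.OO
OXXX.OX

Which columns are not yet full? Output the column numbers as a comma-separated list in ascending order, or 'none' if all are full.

Answer: 0,1,2,3,4,6

Derivation:
col 0: top cell = '.' → open
col 1: top cell = '.' → open
col 2: top cell = '.' → open
col 3: top cell = '.' → open
col 4: top cell = '.' → open
col 5: top cell = 'X' → FULL
col 6: top cell = '.' → open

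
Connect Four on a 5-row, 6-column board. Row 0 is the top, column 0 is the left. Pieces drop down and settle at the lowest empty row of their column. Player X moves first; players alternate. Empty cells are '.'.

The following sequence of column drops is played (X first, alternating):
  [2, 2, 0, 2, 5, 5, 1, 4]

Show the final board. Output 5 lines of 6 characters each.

Answer: ......
......
..O...
..O..O
XXX.OX

Derivation:
Move 1: X drops in col 2, lands at row 4
Move 2: O drops in col 2, lands at row 3
Move 3: X drops in col 0, lands at row 4
Move 4: O drops in col 2, lands at row 2
Move 5: X drops in col 5, lands at row 4
Move 6: O drops in col 5, lands at row 3
Move 7: X drops in col 1, lands at row 4
Move 8: O drops in col 4, lands at row 4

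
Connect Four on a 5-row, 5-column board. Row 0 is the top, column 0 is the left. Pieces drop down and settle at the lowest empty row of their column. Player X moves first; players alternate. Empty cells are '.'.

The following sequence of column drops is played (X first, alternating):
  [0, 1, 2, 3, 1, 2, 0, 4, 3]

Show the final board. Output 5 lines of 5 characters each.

Answer: .....
.....
.....
XXOX.
XOXOO

Derivation:
Move 1: X drops in col 0, lands at row 4
Move 2: O drops in col 1, lands at row 4
Move 3: X drops in col 2, lands at row 4
Move 4: O drops in col 3, lands at row 4
Move 5: X drops in col 1, lands at row 3
Move 6: O drops in col 2, lands at row 3
Move 7: X drops in col 0, lands at row 3
Move 8: O drops in col 4, lands at row 4
Move 9: X drops in col 3, lands at row 3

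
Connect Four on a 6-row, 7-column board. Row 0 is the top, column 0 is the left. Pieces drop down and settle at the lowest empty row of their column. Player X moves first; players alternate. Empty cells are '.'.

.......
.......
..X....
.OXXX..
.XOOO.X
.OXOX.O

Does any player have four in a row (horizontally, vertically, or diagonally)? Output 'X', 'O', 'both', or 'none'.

none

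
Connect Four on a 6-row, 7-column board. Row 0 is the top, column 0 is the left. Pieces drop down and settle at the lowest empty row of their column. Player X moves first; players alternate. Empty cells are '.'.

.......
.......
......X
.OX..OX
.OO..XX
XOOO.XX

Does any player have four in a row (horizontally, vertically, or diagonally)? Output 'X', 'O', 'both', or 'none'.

X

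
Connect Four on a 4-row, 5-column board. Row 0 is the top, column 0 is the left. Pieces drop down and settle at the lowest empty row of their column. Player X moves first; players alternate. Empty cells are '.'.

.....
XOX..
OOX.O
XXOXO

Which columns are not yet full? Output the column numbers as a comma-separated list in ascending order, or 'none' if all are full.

col 0: top cell = '.' → open
col 1: top cell = '.' → open
col 2: top cell = '.' → open
col 3: top cell = '.' → open
col 4: top cell = '.' → open

Answer: 0,1,2,3,4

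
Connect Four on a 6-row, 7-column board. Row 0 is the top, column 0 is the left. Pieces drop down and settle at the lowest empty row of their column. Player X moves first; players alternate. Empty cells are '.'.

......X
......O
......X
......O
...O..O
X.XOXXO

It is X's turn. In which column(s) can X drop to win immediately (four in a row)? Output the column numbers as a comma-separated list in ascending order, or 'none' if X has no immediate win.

col 0: drop X → no win
col 1: drop X → no win
col 2: drop X → no win
col 3: drop X → no win
col 4: drop X → no win
col 5: drop X → no win

Answer: none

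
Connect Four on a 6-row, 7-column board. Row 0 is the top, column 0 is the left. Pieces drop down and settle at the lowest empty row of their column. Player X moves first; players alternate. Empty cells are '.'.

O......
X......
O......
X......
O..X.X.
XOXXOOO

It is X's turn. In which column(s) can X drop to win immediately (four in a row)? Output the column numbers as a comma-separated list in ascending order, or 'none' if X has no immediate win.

col 1: drop X → no win
col 2: drop X → no win
col 3: drop X → no win
col 4: drop X → no win
col 5: drop X → no win
col 6: drop X → no win

Answer: none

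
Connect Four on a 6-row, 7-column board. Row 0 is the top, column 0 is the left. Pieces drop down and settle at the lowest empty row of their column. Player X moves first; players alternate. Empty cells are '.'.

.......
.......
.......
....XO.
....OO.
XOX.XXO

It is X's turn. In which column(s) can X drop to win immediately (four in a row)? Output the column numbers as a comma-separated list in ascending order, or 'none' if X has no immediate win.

Answer: 3

Derivation:
col 0: drop X → no win
col 1: drop X → no win
col 2: drop X → no win
col 3: drop X → WIN!
col 4: drop X → no win
col 5: drop X → no win
col 6: drop X → no win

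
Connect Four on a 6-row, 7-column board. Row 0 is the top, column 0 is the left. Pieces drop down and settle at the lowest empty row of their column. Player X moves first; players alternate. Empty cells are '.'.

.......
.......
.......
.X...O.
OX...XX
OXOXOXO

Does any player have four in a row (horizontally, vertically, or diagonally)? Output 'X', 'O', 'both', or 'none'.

none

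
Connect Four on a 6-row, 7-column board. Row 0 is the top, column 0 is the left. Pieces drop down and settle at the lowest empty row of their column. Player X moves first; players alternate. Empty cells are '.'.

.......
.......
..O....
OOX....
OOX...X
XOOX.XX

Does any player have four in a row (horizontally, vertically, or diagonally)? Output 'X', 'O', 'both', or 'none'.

none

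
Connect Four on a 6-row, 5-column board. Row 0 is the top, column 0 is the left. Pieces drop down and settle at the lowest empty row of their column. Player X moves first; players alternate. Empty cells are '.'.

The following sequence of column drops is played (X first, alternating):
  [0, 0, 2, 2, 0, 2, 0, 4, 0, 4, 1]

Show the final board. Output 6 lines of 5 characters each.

Move 1: X drops in col 0, lands at row 5
Move 2: O drops in col 0, lands at row 4
Move 3: X drops in col 2, lands at row 5
Move 4: O drops in col 2, lands at row 4
Move 5: X drops in col 0, lands at row 3
Move 6: O drops in col 2, lands at row 3
Move 7: X drops in col 0, lands at row 2
Move 8: O drops in col 4, lands at row 5
Move 9: X drops in col 0, lands at row 1
Move 10: O drops in col 4, lands at row 4
Move 11: X drops in col 1, lands at row 5

Answer: .....
X....
X....
X.O..
O.O.O
XXX.O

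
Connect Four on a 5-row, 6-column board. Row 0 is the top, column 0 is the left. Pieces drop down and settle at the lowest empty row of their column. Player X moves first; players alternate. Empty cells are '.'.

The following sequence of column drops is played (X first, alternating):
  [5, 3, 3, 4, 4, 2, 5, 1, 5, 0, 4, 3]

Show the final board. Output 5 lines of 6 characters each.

Answer: ......
......
...OXX
...XXX
OOOOOX

Derivation:
Move 1: X drops in col 5, lands at row 4
Move 2: O drops in col 3, lands at row 4
Move 3: X drops in col 3, lands at row 3
Move 4: O drops in col 4, lands at row 4
Move 5: X drops in col 4, lands at row 3
Move 6: O drops in col 2, lands at row 4
Move 7: X drops in col 5, lands at row 3
Move 8: O drops in col 1, lands at row 4
Move 9: X drops in col 5, lands at row 2
Move 10: O drops in col 0, lands at row 4
Move 11: X drops in col 4, lands at row 2
Move 12: O drops in col 3, lands at row 2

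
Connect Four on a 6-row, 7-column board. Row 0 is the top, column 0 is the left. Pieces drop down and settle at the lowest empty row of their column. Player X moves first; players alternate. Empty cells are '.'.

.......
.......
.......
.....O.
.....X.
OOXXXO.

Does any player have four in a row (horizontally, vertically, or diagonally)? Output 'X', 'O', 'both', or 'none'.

none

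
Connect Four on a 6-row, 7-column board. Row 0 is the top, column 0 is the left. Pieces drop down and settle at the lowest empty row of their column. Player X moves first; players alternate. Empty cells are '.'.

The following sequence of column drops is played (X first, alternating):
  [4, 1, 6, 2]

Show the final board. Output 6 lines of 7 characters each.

Answer: .......
.......
.......
.......
.......
.OO.X.X

Derivation:
Move 1: X drops in col 4, lands at row 5
Move 2: O drops in col 1, lands at row 5
Move 3: X drops in col 6, lands at row 5
Move 4: O drops in col 2, lands at row 5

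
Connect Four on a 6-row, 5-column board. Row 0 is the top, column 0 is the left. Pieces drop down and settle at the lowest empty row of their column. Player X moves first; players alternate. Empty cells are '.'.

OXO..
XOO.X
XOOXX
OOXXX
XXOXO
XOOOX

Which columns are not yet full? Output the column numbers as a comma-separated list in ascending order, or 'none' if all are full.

col 0: top cell = 'O' → FULL
col 1: top cell = 'X' → FULL
col 2: top cell = 'O' → FULL
col 3: top cell = '.' → open
col 4: top cell = '.' → open

Answer: 3,4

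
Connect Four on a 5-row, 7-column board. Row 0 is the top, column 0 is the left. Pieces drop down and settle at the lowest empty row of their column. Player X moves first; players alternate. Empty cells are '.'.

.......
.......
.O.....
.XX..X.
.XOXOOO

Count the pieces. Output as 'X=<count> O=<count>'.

X=5 O=5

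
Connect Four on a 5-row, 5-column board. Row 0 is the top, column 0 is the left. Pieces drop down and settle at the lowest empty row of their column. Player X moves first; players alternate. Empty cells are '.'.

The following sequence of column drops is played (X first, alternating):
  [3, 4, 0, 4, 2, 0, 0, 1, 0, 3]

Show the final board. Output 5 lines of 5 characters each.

Move 1: X drops in col 3, lands at row 4
Move 2: O drops in col 4, lands at row 4
Move 3: X drops in col 0, lands at row 4
Move 4: O drops in col 4, lands at row 3
Move 5: X drops in col 2, lands at row 4
Move 6: O drops in col 0, lands at row 3
Move 7: X drops in col 0, lands at row 2
Move 8: O drops in col 1, lands at row 4
Move 9: X drops in col 0, lands at row 1
Move 10: O drops in col 3, lands at row 3

Answer: .....
X....
X....
O..OO
XOXXO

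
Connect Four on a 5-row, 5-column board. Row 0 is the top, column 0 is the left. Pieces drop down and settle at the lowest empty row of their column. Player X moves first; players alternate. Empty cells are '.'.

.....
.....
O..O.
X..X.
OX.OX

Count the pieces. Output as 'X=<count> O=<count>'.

X=4 O=4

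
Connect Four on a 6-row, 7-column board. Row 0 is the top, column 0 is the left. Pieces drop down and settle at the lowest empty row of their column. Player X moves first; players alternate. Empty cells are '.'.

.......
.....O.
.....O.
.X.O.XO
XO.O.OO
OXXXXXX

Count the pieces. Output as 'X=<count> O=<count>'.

X=9 O=9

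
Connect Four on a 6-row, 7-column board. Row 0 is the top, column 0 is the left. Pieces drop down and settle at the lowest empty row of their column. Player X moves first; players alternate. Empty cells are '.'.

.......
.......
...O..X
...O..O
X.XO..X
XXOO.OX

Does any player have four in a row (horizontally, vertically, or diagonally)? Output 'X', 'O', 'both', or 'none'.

O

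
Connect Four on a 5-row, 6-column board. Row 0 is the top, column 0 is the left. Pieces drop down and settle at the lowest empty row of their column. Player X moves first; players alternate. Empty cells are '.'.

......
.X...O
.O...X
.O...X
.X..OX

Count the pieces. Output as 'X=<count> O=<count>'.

X=5 O=4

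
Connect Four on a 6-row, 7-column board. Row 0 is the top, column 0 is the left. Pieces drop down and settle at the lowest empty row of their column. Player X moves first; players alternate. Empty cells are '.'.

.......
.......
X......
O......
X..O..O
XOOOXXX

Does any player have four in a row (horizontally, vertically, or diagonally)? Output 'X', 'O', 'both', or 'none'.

none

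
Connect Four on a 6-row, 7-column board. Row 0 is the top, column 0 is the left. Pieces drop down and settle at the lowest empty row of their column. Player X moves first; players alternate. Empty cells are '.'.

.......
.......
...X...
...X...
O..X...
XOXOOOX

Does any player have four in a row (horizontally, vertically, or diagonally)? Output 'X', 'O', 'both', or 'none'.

none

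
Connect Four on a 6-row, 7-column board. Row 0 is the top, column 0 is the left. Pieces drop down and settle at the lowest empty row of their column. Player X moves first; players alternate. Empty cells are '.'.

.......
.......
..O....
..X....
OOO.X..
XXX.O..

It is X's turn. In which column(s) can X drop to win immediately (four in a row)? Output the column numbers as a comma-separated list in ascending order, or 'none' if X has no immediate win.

Answer: 3

Derivation:
col 0: drop X → no win
col 1: drop X → no win
col 2: drop X → no win
col 3: drop X → WIN!
col 4: drop X → no win
col 5: drop X → no win
col 6: drop X → no win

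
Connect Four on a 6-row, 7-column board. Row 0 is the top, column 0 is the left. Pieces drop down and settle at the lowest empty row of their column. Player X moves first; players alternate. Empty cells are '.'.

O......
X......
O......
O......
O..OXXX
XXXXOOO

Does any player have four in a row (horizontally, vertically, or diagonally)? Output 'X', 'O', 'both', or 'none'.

X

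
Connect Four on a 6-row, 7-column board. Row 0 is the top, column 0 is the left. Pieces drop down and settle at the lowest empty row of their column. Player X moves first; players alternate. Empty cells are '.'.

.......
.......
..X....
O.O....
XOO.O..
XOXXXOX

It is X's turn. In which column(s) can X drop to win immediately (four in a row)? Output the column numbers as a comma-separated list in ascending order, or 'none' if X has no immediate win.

Answer: none

Derivation:
col 0: drop X → no win
col 1: drop X → no win
col 2: drop X → no win
col 3: drop X → no win
col 4: drop X → no win
col 5: drop X → no win
col 6: drop X → no win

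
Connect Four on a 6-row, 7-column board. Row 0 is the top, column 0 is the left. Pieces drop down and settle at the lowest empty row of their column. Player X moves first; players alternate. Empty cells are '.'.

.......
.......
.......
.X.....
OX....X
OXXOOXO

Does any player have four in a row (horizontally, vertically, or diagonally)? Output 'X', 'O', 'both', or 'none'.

none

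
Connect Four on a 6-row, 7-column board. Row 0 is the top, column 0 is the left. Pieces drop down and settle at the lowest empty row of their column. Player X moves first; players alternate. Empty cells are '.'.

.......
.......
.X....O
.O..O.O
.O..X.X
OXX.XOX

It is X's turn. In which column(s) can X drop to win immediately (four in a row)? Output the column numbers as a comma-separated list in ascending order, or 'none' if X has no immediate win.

col 0: drop X → no win
col 1: drop X → no win
col 2: drop X → no win
col 3: drop X → WIN!
col 4: drop X → no win
col 5: drop X → no win
col 6: drop X → no win

Answer: 3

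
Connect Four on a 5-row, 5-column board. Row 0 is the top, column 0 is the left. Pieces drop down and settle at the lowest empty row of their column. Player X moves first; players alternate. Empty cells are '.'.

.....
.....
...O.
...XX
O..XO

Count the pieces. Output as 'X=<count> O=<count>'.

X=3 O=3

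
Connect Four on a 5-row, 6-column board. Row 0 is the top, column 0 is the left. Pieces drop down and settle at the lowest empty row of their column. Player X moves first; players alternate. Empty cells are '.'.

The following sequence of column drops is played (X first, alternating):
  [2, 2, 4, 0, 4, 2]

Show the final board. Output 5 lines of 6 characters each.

Answer: ......
......
..O...
..O.X.
O.X.X.

Derivation:
Move 1: X drops in col 2, lands at row 4
Move 2: O drops in col 2, lands at row 3
Move 3: X drops in col 4, lands at row 4
Move 4: O drops in col 0, lands at row 4
Move 5: X drops in col 4, lands at row 3
Move 6: O drops in col 2, lands at row 2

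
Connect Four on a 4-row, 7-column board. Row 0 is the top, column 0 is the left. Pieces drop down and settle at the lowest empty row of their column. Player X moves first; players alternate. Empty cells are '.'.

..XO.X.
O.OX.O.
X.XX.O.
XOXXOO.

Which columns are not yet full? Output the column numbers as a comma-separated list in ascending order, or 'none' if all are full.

col 0: top cell = '.' → open
col 1: top cell = '.' → open
col 2: top cell = 'X' → FULL
col 3: top cell = 'O' → FULL
col 4: top cell = '.' → open
col 5: top cell = 'X' → FULL
col 6: top cell = '.' → open

Answer: 0,1,4,6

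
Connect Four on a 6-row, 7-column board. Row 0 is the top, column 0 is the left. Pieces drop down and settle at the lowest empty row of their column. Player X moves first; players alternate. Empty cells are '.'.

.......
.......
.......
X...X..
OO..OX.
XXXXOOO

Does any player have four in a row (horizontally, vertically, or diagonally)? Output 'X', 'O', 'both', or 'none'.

X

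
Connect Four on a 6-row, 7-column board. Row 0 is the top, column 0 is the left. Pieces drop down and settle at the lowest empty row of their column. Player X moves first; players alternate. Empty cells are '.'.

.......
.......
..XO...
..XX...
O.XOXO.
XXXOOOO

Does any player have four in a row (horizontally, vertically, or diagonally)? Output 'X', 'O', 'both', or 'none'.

both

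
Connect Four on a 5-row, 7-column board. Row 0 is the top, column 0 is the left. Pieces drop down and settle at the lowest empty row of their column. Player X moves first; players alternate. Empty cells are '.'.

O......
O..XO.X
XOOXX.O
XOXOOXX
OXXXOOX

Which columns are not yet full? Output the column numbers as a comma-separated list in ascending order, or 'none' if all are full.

Answer: 1,2,3,4,5,6

Derivation:
col 0: top cell = 'O' → FULL
col 1: top cell = '.' → open
col 2: top cell = '.' → open
col 3: top cell = '.' → open
col 4: top cell = '.' → open
col 5: top cell = '.' → open
col 6: top cell = '.' → open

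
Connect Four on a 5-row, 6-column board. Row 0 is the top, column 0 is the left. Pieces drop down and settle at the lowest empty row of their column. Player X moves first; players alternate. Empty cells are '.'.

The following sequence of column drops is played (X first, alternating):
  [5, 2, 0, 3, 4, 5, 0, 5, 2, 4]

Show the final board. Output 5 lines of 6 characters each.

Answer: ......
......
.....O
X.X.OO
X.OOXX

Derivation:
Move 1: X drops in col 5, lands at row 4
Move 2: O drops in col 2, lands at row 4
Move 3: X drops in col 0, lands at row 4
Move 4: O drops in col 3, lands at row 4
Move 5: X drops in col 4, lands at row 4
Move 6: O drops in col 5, lands at row 3
Move 7: X drops in col 0, lands at row 3
Move 8: O drops in col 5, lands at row 2
Move 9: X drops in col 2, lands at row 3
Move 10: O drops in col 4, lands at row 3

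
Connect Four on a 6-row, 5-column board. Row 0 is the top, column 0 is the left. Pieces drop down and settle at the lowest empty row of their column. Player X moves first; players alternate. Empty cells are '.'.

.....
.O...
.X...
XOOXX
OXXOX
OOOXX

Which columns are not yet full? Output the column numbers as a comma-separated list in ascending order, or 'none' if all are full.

Answer: 0,1,2,3,4

Derivation:
col 0: top cell = '.' → open
col 1: top cell = '.' → open
col 2: top cell = '.' → open
col 3: top cell = '.' → open
col 4: top cell = '.' → open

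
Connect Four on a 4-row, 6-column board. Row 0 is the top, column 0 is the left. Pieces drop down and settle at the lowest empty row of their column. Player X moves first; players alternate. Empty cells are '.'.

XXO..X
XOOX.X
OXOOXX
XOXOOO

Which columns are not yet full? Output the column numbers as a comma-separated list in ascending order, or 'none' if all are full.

Answer: 3,4

Derivation:
col 0: top cell = 'X' → FULL
col 1: top cell = 'X' → FULL
col 2: top cell = 'O' → FULL
col 3: top cell = '.' → open
col 4: top cell = '.' → open
col 5: top cell = 'X' → FULL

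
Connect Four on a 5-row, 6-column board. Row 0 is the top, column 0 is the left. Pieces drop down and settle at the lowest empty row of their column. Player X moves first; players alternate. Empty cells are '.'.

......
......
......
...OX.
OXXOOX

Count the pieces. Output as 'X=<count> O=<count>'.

X=4 O=4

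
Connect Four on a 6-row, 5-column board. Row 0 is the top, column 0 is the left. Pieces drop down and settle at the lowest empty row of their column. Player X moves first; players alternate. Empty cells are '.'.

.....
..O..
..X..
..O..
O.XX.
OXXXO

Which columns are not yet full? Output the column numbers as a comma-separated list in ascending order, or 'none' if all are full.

col 0: top cell = '.' → open
col 1: top cell = '.' → open
col 2: top cell = '.' → open
col 3: top cell = '.' → open
col 4: top cell = '.' → open

Answer: 0,1,2,3,4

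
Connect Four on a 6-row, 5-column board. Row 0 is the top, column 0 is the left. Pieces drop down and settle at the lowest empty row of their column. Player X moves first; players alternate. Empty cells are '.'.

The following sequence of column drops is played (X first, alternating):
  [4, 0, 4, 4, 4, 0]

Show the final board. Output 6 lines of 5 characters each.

Move 1: X drops in col 4, lands at row 5
Move 2: O drops in col 0, lands at row 5
Move 3: X drops in col 4, lands at row 4
Move 4: O drops in col 4, lands at row 3
Move 5: X drops in col 4, lands at row 2
Move 6: O drops in col 0, lands at row 4

Answer: .....
.....
....X
....O
O...X
O...X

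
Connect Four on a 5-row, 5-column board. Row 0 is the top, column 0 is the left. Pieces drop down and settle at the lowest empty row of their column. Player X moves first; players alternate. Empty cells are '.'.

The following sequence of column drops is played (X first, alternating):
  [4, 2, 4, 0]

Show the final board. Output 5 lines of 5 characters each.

Answer: .....
.....
.....
....X
O.O.X

Derivation:
Move 1: X drops in col 4, lands at row 4
Move 2: O drops in col 2, lands at row 4
Move 3: X drops in col 4, lands at row 3
Move 4: O drops in col 0, lands at row 4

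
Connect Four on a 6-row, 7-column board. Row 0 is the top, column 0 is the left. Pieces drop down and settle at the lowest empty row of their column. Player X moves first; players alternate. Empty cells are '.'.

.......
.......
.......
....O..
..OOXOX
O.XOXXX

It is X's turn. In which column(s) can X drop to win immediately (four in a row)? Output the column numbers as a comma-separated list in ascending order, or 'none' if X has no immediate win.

col 0: drop X → no win
col 1: drop X → no win
col 2: drop X → no win
col 3: drop X → no win
col 4: drop X → no win
col 5: drop X → no win
col 6: drop X → no win

Answer: none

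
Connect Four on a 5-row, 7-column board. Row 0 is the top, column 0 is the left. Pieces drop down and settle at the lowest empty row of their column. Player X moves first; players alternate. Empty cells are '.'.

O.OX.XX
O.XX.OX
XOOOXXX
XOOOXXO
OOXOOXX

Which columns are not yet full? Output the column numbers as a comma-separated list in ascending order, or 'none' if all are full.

Answer: 1,4

Derivation:
col 0: top cell = 'O' → FULL
col 1: top cell = '.' → open
col 2: top cell = 'O' → FULL
col 3: top cell = 'X' → FULL
col 4: top cell = '.' → open
col 5: top cell = 'X' → FULL
col 6: top cell = 'X' → FULL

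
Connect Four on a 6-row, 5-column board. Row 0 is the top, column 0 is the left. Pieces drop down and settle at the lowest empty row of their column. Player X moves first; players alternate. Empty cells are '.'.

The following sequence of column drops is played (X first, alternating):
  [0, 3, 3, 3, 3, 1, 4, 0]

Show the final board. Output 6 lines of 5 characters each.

Move 1: X drops in col 0, lands at row 5
Move 2: O drops in col 3, lands at row 5
Move 3: X drops in col 3, lands at row 4
Move 4: O drops in col 3, lands at row 3
Move 5: X drops in col 3, lands at row 2
Move 6: O drops in col 1, lands at row 5
Move 7: X drops in col 4, lands at row 5
Move 8: O drops in col 0, lands at row 4

Answer: .....
.....
...X.
...O.
O..X.
XO.OX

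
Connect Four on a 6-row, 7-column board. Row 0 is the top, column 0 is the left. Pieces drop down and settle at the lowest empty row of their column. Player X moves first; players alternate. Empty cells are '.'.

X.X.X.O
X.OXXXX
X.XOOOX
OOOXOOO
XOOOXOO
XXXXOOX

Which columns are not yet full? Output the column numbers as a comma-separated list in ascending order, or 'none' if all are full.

Answer: 1,3,5

Derivation:
col 0: top cell = 'X' → FULL
col 1: top cell = '.' → open
col 2: top cell = 'X' → FULL
col 3: top cell = '.' → open
col 4: top cell = 'X' → FULL
col 5: top cell = '.' → open
col 6: top cell = 'O' → FULL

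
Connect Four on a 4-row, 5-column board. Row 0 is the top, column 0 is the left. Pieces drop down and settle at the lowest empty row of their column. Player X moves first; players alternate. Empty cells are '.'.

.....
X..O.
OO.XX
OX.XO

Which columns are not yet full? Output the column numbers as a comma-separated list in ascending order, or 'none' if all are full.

col 0: top cell = '.' → open
col 1: top cell = '.' → open
col 2: top cell = '.' → open
col 3: top cell = '.' → open
col 4: top cell = '.' → open

Answer: 0,1,2,3,4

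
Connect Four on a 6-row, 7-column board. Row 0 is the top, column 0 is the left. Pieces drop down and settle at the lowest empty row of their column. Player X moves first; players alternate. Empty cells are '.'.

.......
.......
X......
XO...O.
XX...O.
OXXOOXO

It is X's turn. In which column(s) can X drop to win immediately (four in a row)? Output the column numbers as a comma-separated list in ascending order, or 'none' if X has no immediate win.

Answer: 0

Derivation:
col 0: drop X → WIN!
col 1: drop X → no win
col 2: drop X → no win
col 3: drop X → no win
col 4: drop X → no win
col 5: drop X → no win
col 6: drop X → no win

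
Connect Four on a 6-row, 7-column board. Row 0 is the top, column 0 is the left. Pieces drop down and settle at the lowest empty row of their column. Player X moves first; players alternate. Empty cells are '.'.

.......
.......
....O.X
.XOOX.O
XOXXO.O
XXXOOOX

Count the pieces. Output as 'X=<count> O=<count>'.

X=10 O=10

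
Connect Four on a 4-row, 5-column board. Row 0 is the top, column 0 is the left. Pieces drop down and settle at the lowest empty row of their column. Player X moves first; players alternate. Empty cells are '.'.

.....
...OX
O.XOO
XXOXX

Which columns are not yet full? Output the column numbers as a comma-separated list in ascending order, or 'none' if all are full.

Answer: 0,1,2,3,4

Derivation:
col 0: top cell = '.' → open
col 1: top cell = '.' → open
col 2: top cell = '.' → open
col 3: top cell = '.' → open
col 4: top cell = '.' → open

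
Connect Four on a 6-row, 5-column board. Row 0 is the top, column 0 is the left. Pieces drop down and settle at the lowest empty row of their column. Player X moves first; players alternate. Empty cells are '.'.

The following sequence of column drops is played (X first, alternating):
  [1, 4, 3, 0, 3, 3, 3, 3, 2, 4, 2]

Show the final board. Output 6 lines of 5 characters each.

Move 1: X drops in col 1, lands at row 5
Move 2: O drops in col 4, lands at row 5
Move 3: X drops in col 3, lands at row 5
Move 4: O drops in col 0, lands at row 5
Move 5: X drops in col 3, lands at row 4
Move 6: O drops in col 3, lands at row 3
Move 7: X drops in col 3, lands at row 2
Move 8: O drops in col 3, lands at row 1
Move 9: X drops in col 2, lands at row 5
Move 10: O drops in col 4, lands at row 4
Move 11: X drops in col 2, lands at row 4

Answer: .....
...O.
...X.
...O.
..XXO
OXXXO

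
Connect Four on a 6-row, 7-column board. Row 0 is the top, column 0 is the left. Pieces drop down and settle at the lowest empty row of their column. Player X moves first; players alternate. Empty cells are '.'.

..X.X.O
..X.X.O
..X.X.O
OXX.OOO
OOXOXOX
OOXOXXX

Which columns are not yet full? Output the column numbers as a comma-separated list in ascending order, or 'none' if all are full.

col 0: top cell = '.' → open
col 1: top cell = '.' → open
col 2: top cell = 'X' → FULL
col 3: top cell = '.' → open
col 4: top cell = 'X' → FULL
col 5: top cell = '.' → open
col 6: top cell = 'O' → FULL

Answer: 0,1,3,5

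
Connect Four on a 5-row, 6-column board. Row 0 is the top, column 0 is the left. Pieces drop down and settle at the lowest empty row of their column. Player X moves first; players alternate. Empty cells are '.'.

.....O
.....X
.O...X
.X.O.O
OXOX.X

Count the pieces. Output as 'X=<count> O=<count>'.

X=6 O=6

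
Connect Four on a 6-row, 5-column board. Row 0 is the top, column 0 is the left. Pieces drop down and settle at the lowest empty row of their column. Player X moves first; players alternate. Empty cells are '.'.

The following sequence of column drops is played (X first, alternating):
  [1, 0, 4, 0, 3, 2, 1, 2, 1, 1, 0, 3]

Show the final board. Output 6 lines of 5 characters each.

Answer: .....
.....
.O...
XX...
OXOO.
OXOXX

Derivation:
Move 1: X drops in col 1, lands at row 5
Move 2: O drops in col 0, lands at row 5
Move 3: X drops in col 4, lands at row 5
Move 4: O drops in col 0, lands at row 4
Move 5: X drops in col 3, lands at row 5
Move 6: O drops in col 2, lands at row 5
Move 7: X drops in col 1, lands at row 4
Move 8: O drops in col 2, lands at row 4
Move 9: X drops in col 1, lands at row 3
Move 10: O drops in col 1, lands at row 2
Move 11: X drops in col 0, lands at row 3
Move 12: O drops in col 3, lands at row 4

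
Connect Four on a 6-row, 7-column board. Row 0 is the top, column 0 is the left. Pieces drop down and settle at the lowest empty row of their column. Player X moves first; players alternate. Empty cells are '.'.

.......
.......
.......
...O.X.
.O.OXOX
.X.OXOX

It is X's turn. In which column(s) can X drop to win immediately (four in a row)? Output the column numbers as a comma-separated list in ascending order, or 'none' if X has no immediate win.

Answer: none

Derivation:
col 0: drop X → no win
col 1: drop X → no win
col 2: drop X → no win
col 3: drop X → no win
col 4: drop X → no win
col 5: drop X → no win
col 6: drop X → no win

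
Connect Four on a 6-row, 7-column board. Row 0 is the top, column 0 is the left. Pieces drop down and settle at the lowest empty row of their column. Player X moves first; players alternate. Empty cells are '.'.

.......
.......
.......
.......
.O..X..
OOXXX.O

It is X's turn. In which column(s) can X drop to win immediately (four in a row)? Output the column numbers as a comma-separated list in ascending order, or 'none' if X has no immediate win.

Answer: 5

Derivation:
col 0: drop X → no win
col 1: drop X → no win
col 2: drop X → no win
col 3: drop X → no win
col 4: drop X → no win
col 5: drop X → WIN!
col 6: drop X → no win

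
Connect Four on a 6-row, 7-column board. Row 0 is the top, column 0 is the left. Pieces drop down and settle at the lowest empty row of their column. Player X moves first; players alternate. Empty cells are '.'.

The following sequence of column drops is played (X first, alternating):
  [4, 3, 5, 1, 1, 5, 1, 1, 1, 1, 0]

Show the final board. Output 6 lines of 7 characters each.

Move 1: X drops in col 4, lands at row 5
Move 2: O drops in col 3, lands at row 5
Move 3: X drops in col 5, lands at row 5
Move 4: O drops in col 1, lands at row 5
Move 5: X drops in col 1, lands at row 4
Move 6: O drops in col 5, lands at row 4
Move 7: X drops in col 1, lands at row 3
Move 8: O drops in col 1, lands at row 2
Move 9: X drops in col 1, lands at row 1
Move 10: O drops in col 1, lands at row 0
Move 11: X drops in col 0, lands at row 5

Answer: .O.....
.X.....
.O.....
.X.....
.X...O.
XO.OXX.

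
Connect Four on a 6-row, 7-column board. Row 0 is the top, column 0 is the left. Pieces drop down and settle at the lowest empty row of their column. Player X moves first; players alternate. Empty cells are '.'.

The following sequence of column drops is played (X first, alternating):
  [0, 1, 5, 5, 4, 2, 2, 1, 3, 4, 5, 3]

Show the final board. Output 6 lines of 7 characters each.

Move 1: X drops in col 0, lands at row 5
Move 2: O drops in col 1, lands at row 5
Move 3: X drops in col 5, lands at row 5
Move 4: O drops in col 5, lands at row 4
Move 5: X drops in col 4, lands at row 5
Move 6: O drops in col 2, lands at row 5
Move 7: X drops in col 2, lands at row 4
Move 8: O drops in col 1, lands at row 4
Move 9: X drops in col 3, lands at row 5
Move 10: O drops in col 4, lands at row 4
Move 11: X drops in col 5, lands at row 3
Move 12: O drops in col 3, lands at row 4

Answer: .......
.......
.......
.....X.
.OXOOO.
XOOXXX.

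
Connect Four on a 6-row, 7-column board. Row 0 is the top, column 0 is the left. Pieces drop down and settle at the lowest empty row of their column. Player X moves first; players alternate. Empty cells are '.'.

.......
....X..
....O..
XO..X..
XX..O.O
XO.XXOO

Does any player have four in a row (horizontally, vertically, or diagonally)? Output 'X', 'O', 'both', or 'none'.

none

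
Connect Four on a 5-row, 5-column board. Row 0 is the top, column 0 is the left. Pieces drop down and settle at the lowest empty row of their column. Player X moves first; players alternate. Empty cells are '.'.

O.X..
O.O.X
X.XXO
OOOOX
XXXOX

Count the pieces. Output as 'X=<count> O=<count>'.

X=10 O=9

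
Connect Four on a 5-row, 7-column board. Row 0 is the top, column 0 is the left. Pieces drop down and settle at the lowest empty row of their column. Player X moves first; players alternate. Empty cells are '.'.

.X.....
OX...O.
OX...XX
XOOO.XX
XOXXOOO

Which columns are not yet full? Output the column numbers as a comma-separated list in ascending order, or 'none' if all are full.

col 0: top cell = '.' → open
col 1: top cell = 'X' → FULL
col 2: top cell = '.' → open
col 3: top cell = '.' → open
col 4: top cell = '.' → open
col 5: top cell = '.' → open
col 6: top cell = '.' → open

Answer: 0,2,3,4,5,6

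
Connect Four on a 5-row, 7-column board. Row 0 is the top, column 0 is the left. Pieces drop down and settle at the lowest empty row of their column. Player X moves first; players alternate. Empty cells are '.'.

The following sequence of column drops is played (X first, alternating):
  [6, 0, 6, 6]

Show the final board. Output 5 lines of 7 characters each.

Answer: .......
.......
......O
......X
O.....X

Derivation:
Move 1: X drops in col 6, lands at row 4
Move 2: O drops in col 0, lands at row 4
Move 3: X drops in col 6, lands at row 3
Move 4: O drops in col 6, lands at row 2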